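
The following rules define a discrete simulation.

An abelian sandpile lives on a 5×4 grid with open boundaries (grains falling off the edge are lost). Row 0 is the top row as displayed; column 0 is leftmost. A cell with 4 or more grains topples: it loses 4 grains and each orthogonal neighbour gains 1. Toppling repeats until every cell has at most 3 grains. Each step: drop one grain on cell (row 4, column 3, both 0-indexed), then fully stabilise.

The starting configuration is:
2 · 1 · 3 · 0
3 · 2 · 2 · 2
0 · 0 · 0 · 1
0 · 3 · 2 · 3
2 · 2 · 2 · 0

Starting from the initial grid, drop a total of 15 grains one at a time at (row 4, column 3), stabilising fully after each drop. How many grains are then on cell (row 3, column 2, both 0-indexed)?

gen 0: 2 · 1 · 3 · 0
3 · 2 · 2 · 2
0 · 0 · 0 · 1
0 · 3 · 2 · 3
2 · 2 · 2 · 0
gen 1: 2 · 1 · 3 · 0
3 · 2 · 2 · 2
0 · 0 · 0 · 1
0 · 3 · 2 · 3
2 · 2 · 2 · 1
gen 2: 2 · 1 · 3 · 0
3 · 2 · 2 · 2
0 · 0 · 0 · 1
0 · 3 · 2 · 3
2 · 2 · 2 · 2
gen 3: 2 · 1 · 3 · 0
3 · 2 · 2 · 2
0 · 0 · 0 · 1
0 · 3 · 2 · 3
2 · 2 · 2 · 3
gen 4: 2 · 1 · 3 · 0
3 · 2 · 2 · 2
0 · 0 · 0 · 2
0 · 3 · 3 · 0
2 · 2 · 3 · 1
gen 5: 2 · 1 · 3 · 0
3 · 2 · 2 · 2
0 · 0 · 0 · 2
0 · 3 · 3 · 0
2 · 2 · 3 · 2
gen 6: 2 · 1 · 3 · 0
3 · 2 · 2 · 2
0 · 0 · 0 · 2
0 · 3 · 3 · 0
2 · 2 · 3 · 3
gen 7: 2 · 1 · 3 · 0
3 · 2 · 2 · 2
0 · 1 · 1 · 2
1 · 1 · 1 · 2
3 · 0 · 2 · 1
gen 8: 2 · 1 · 3 · 0
3 · 2 · 2 · 2
0 · 1 · 1 · 2
1 · 1 · 1 · 2
3 · 0 · 2 · 2
gen 9: 2 · 1 · 3 · 0
3 · 2 · 2 · 2
0 · 1 · 1 · 2
1 · 1 · 1 · 2
3 · 0 · 2 · 3
gen 10: 2 · 1 · 3 · 0
3 · 2 · 2 · 2
0 · 1 · 1 · 2
1 · 1 · 1 · 3
3 · 0 · 3 · 0
gen 11: 2 · 1 · 3 · 0
3 · 2 · 2 · 2
0 · 1 · 1 · 2
1 · 1 · 1 · 3
3 · 0 · 3 · 1
gen 12: 2 · 1 · 3 · 0
3 · 2 · 2 · 2
0 · 1 · 1 · 2
1 · 1 · 1 · 3
3 · 0 · 3 · 2
gen 13: 2 · 1 · 3 · 0
3 · 2 · 2 · 2
0 · 1 · 1 · 2
1 · 1 · 1 · 3
3 · 0 · 3 · 3
gen 14: 2 · 1 · 3 · 0
3 · 2 · 2 · 2
0 · 1 · 1 · 3
1 · 1 · 3 · 0
3 · 1 · 0 · 2
gen 15: 2 · 1 · 3 · 0
3 · 2 · 2 · 2
0 · 1 · 1 · 3
1 · 1 · 3 · 0
3 · 1 · 0 · 3

3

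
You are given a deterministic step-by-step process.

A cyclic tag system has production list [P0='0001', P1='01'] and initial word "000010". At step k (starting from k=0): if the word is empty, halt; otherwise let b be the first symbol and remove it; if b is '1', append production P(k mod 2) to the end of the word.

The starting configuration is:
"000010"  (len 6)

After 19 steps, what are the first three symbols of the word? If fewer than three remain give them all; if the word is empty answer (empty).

1

[0] "000010"  (len 6)
[1] "00010"  (len 5)
[2] "0010"  (len 4)
[3] "010"  (len 3)
[4] "10"  (len 2)
[5] "00001"  (len 5)
[6] "0001"  (len 4)
[7] "001"  (len 3)
[8] "01"  (len 2)
[9] "1"  (len 1)
[10] "01"  (len 2)
[11] "1"  (len 1)
[12] "01"  (len 2)
[13] "1"  (len 1)
[14] "01"  (len 2)
[15] "1"  (len 1)
[16] "01"  (len 2)
[17] "1"  (len 1)
[18] "01"  (len 2)
[19] "1"  (len 1)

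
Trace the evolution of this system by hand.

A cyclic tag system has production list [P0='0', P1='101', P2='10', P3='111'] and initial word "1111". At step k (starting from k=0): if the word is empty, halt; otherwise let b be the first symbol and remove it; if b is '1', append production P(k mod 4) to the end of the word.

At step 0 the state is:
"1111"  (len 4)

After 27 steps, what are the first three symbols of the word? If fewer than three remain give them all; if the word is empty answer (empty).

step 0: "1111"  (len 4)
step 1: "1110"  (len 4)
step 2: "110101"  (len 6)
step 3: "1010110"  (len 7)
step 4: "010110111"  (len 9)
step 5: "10110111"  (len 8)
step 6: "0110111101"  (len 10)
step 7: "110111101"  (len 9)
step 8: "10111101111"  (len 11)
step 9: "01111011110"  (len 11)
step 10: "1111011110"  (len 10)
step 11: "11101111010"  (len 11)
step 12: "1101111010111"  (len 13)
step 13: "1011110101110"  (len 13)
step 14: "011110101110101"  (len 15)
step 15: "11110101110101"  (len 14)
step 16: "1110101110101111"  (len 16)
step 17: "1101011101011110"  (len 16)
step 18: "101011101011110101"  (len 18)
step 19: "0101110101111010110"  (len 19)
step 20: "101110101111010110"  (len 18)
step 21: "011101011110101100"  (len 18)
step 22: "11101011110101100"  (len 17)
step 23: "110101111010110010"  (len 18)
step 24: "10101111010110010111"  (len 20)
step 25: "01011110101100101110"  (len 20)
step 26: "1011110101100101110"  (len 19)
step 27: "01111010110010111010"  (len 20)

011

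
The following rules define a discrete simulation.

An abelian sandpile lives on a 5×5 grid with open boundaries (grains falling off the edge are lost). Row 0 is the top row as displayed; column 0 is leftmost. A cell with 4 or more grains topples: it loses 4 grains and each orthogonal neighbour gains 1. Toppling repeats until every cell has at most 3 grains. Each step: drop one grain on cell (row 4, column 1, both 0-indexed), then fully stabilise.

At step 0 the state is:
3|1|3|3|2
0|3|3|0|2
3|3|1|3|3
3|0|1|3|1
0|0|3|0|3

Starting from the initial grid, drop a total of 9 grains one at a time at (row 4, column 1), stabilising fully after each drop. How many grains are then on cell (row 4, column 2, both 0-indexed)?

t=0: 3|1|3|3|2
0|3|3|0|2
3|3|1|3|3
3|0|1|3|1
0|0|3|0|3
t=1: 3|1|3|3|2
0|3|3|0|2
3|3|1|3|3
3|0|1|3|1
0|1|3|0|3
t=2: 3|1|3|3|2
0|3|3|0|2
3|3|1|3|3
3|0|1|3|1
0|2|3|0|3
t=3: 3|1|3|3|2
0|3|3|0|2
3|3|1|3|3
3|0|1|3|1
0|3|3|0|3
t=4: 3|1|3|3|2
0|3|3|0|2
3|3|1|3|3
3|1|2|3|1
1|1|0|1|3
t=5: 3|1|3|3|2
0|3|3|0|2
3|3|1|3|3
3|1|2|3|1
1|2|0|1|3
t=6: 3|1|3|3|2
0|3|3|0|2
3|3|1|3|3
3|1|2|3|1
1|3|0|1|3
t=7: 3|1|3|3|2
0|3|3|0|2
3|3|1|3|3
3|2|2|3|1
2|0|1|1|3
t=8: 3|1|3|3|2
0|3|3|0|2
3|3|1|3|3
3|2|2|3|1
2|1|1|1|3
t=9: 3|1|3|3|2
0|3|3|0|2
3|3|1|3|3
3|2|2|3|1
2|2|1|1|3

1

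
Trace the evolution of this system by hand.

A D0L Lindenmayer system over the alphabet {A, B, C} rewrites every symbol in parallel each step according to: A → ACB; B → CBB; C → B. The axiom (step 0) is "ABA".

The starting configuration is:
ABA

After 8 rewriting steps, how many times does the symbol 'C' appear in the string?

step 0: ABA
step 1: ACBCBBACB
step 2: ACBBCBBBCBBCBBACBBCBB
step 3: ACBBCBBCBBBCBBCBBCBBBCBBCBBBCBBCBBACBBCBBCBBBCBBCBB
step 4: ACBBCBBCBBBCBBCBBBCBBCBBCBBBCBBCBBBCBBCBBBCBBCBBCBBBCBBCBB…CBBBCBBCBBBCBBCBBACBBCBBCBBBCBBCBBBCBBCBBCBBBCBBCBBBCBBCBB  (len 123)
step 5: ACBBCBBCBBBCBBCBBBCBBCBBCBBBCBBCBBBCBBCBBCBBBCBBCBBBCBBCBB…CBBBCBBCBBBCBBCBBBCBBCBBCBBBCBBCBBBCBBCBBCBBBCBBCBBBCBBCBB  (len 297)
step 6: ACBBCBBCBBBCBBCBBBCBBCBBCBBBCBBCBBBCBBCBBCBBBCBBCBBBCBBCBB…CBBBCBBCBBBCBBCBBBCBBCBBCBBBCBBCBBBCBBCBBCBBBCBBCBBBCBBCBB  (len 717)
step 7: ACBBCBBCBBBCBBCBBBCBBCBBCBBBCBBCBBBCBBCBBCBBBCBBCBBBCBBCBB…CBBBCBBCBBBCBBCBBBCBBCBBCBBBCBBCBBBCBBCBBCBBBCBBCBBBCBBCBB  (len 1731)
step 8: ACBBCBBCBBBCBBCBBBCBBCBBCBBBCBBCBBBCBBCBBCBBBCBBCBBBCBBCBB…CBBBCBBCBBBCBBCBBBCBBCBBCBBBCBBCBBBCBBCBBCBBBCBBCBBBCBBCBB  (len 4179)

1224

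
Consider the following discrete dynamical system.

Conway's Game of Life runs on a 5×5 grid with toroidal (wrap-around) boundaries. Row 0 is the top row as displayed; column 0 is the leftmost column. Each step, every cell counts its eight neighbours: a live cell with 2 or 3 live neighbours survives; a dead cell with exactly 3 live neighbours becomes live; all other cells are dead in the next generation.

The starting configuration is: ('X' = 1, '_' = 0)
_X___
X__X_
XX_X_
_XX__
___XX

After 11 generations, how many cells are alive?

gen 0: _X___
X__X_
XX_X_
_XX__
___XX
gen 1: X_XX_
X____
X__X_
_X___
XX_X_
gen 2: X_XX_
X_XX_
XX__X
_X___
X__X_
gen 3: X____
_____
___XX
_XX__
X__X_
gen 4: ____X
____X
__XX_
XXX__
X_X_X
gen 5: ____X
____X
X_XXX
X____
__X_X
gen 6: X___X
_____
XX_X_
X_X__
X__XX
gen 7: X__X_
_X___
XXX_X
__X__
___X_
gen 8: __X_X
___X_
X_XX_
X_X_X
__XXX
gen 9: __X_X
_X___
X_X__
X____
__X__
gen 10: _XXX_
XXXX_
X____
_____
_X_X_
gen 11: _____
X__X_
X_X_X
_____
_X_X_

7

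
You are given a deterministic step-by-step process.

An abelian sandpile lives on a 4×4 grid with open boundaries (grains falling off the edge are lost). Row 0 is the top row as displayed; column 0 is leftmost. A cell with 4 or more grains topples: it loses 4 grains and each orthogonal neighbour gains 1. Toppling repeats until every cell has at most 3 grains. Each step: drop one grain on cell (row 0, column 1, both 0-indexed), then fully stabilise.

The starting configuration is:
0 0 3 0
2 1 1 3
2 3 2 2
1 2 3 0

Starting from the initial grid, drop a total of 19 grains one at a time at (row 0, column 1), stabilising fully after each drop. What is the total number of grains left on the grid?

28

[0] 0 0 3 0
2 1 1 3
2 3 2 2
1 2 3 0
[1] 0 1 3 0
2 1 1 3
2 3 2 2
1 2 3 0
[2] 0 2 3 0
2 1 1 3
2 3 2 2
1 2 3 0
[3] 0 3 3 0
2 1 1 3
2 3 2 2
1 2 3 0
[4] 1 1 0 1
2 2 2 3
2 3 2 2
1 2 3 0
[5] 1 2 0 1
2 2 2 3
2 3 2 2
1 2 3 0
[6] 1 3 0 1
2 2 2 3
2 3 2 2
1 2 3 0
[7] 2 0 1 1
2 3 2 3
2 3 2 2
1 2 3 0
[8] 2 1 1 1
2 3 2 3
2 3 2 2
1 2 3 0
[9] 2 2 1 1
2 3 2 3
2 3 2 2
1 2 3 0
[10] 2 3 1 1
2 3 2 3
2 3 2 2
1 2 3 0
[11] 3 1 2 1
3 1 3 3
3 0 3 2
1 3 3 0
[12] 3 2 2 1
3 1 3 3
3 0 3 2
1 3 3 0
[13] 3 3 2 1
3 1 3 3
3 0 3 2
1 3 3 0
[14] 1 1 3 1
1 3 3 3
0 1 3 2
2 3 3 0
[15] 1 2 3 1
1 3 3 3
0 1 3 2
2 3 3 0
[16] 1 3 3 1
1 3 3 3
0 1 3 2
2 3 3 0
[17] 2 2 1 3
2 2 3 1
1 0 3 0
3 1 1 2
[18] 2 3 1 3
2 2 3 1
1 0 3 0
3 1 1 2
[19] 3 0 2 3
2 3 3 1
1 0 3 0
3 1 1 2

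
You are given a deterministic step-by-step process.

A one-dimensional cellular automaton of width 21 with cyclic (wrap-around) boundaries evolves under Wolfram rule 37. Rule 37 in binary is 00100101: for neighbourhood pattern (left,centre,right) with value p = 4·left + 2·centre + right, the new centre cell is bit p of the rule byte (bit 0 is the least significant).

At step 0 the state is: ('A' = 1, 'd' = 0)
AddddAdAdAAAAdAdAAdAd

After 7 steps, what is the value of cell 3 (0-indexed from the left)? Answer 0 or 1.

0

k=0  AddddAdAdAAAAdAdAAdAd
k=1  AdAAdAAAAddddAAAddAAA
k=2  dAddAdddddAAddddddddd
k=3  dAddAdAAAddddAAAAAAAA
k=4  AAddAAddddAAddddddddd
k=5  dddddddAAddddAAAAAAAd
k=6  AAAAAAddddAAddddddddd
k=7  dddddddAAddddAAAAAAAd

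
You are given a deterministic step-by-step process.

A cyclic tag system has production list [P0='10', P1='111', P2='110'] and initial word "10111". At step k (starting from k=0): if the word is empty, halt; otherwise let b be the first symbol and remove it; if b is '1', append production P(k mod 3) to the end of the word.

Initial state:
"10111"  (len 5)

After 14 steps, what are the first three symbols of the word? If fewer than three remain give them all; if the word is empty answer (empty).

111

k=0  "10111"  (len 5)
k=1  "011110"  (len 6)
k=2  "11110"  (len 5)
k=3  "1110110"  (len 7)
k=4  "11011010"  (len 8)
k=5  "1011010111"  (len 10)
k=6  "011010111110"  (len 12)
k=7  "11010111110"  (len 11)
k=8  "1010111110111"  (len 13)
k=9  "010111110111110"  (len 15)
k=10  "10111110111110"  (len 14)
k=11  "0111110111110111"  (len 16)
k=12  "111110111110111"  (len 15)
k=13  "1111011111011110"  (len 16)
k=14  "111011111011110111"  (len 18)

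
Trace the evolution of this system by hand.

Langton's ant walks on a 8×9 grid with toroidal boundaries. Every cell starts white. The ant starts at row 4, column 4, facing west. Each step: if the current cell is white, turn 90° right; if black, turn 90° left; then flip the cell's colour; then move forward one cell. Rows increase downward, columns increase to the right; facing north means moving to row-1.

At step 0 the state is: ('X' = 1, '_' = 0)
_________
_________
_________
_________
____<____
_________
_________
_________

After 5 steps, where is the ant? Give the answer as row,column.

5,4

gen 0: _________
_________
_________
_________
____<____
_________
_________
_________
gen 1: _________
_________
_________
____^____
____X____
_________
_________
_________
gen 2: _________
_________
_________
____X>___
____X____
_________
_________
_________
gen 3: _________
_________
_________
____XX___
____Xv___
_________
_________
_________
gen 4: _________
_________
_________
____XX___
____<X___
_________
_________
_________
gen 5: _________
_________
_________
____XX___
_____X___
____v____
_________
_________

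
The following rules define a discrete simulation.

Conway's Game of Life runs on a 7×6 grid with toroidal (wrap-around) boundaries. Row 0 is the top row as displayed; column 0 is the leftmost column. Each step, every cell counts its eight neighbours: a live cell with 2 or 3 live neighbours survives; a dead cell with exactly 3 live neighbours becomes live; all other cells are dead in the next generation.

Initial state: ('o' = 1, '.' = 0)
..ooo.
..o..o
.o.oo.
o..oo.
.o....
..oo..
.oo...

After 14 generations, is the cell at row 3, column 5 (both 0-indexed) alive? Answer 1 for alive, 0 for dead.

0

[0] ..ooo.
..o..o
.o.oo.
o..oo.
.o....
..oo..
.oo...
[1] ....o.
.o...o
oo....
oo.ooo
.o..o.
...o..
.o..o.
[2] o...oo
.o...o
......
...oo.
.o....
..ooo.
...oo.
[3] o..o..
....oo
....o.
......
......
..o.o.
..o...
[4] ...ooo
...ooo
....oo
......
......
...o..
.oo...
[5] o....o
o.....
...o.o
......
......
..o...
..o...
[6] oo...o
o...o.
......
......
......
......
.o....
[7] .o...o
oo....
......
......
......
......
.o....
[8] .oo...
oo....
......
......
......
......
o.....
[9] ..o...
ooo...
......
......
......
......
.o....
[10] o.o...
.oo...
.o....
......
......
......
......
[11] ..o...
o.o...
.oo...
......
......
......
......
[12] .o....
..oo..
.oo...
......
......
......
......
[13] ..o...
...o..
.ooo..
......
......
......
......
[14] ......
.o.o..
..oo..
..o...
......
......
......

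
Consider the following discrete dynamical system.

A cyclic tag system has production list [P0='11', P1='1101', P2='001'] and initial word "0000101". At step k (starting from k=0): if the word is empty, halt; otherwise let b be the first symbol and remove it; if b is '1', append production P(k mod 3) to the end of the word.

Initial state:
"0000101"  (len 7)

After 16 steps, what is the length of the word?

[0] "0000101"  (len 7)
[1] "000101"  (len 6)
[2] "00101"  (len 5)
[3] "0101"  (len 4)
[4] "101"  (len 3)
[5] "011101"  (len 6)
[6] "11101"  (len 5)
[7] "110111"  (len 6)
[8] "101111101"  (len 9)
[9] "01111101001"  (len 11)
[10] "1111101001"  (len 10)
[11] "1111010011101"  (len 13)
[12] "111010011101001"  (len 15)
[13] "1101001110100111"  (len 16)
[14] "1010011101001111101"  (len 19)
[15] "010011101001111101001"  (len 21)
[16] "10011101001111101001"  (len 20)

20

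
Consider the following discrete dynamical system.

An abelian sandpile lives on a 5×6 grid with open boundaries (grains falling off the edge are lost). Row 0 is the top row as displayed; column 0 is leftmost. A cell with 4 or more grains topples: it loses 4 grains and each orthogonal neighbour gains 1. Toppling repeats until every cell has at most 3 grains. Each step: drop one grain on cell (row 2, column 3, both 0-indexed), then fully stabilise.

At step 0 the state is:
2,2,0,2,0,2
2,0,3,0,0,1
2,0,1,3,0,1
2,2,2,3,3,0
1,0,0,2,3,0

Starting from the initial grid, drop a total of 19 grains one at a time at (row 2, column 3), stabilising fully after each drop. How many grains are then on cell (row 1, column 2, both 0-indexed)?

[0] 2,2,0,2,0,2
2,0,3,0,0,1
2,0,1,3,0,1
2,2,2,3,3,0
1,0,0,2,3,0
[1] 2,2,0,2,0,2
2,0,3,1,0,1
2,0,2,1,2,1
2,2,3,2,1,1
1,0,1,0,1,1
[2] 2,2,0,2,0,2
2,0,3,1,0,1
2,0,2,2,2,1
2,2,3,2,1,1
1,0,1,0,1,1
[3] 2,2,0,2,0,2
2,0,3,1,0,1
2,0,2,3,2,1
2,2,3,2,1,1
1,0,1,0,1,1
[4] 2,2,0,2,0,2
2,0,3,2,0,1
2,0,3,0,3,1
2,2,3,3,1,1
1,0,1,0,1,1
[5] 2,2,0,2,0,2
2,0,3,2,0,1
2,0,3,1,3,1
2,2,3,3,1,1
1,0,1,0,1,1
[6] 2,2,0,2,0,2
2,0,3,2,0,1
2,0,3,2,3,1
2,2,3,3,1,1
1,0,1,0,1,1
[7] 2,2,0,2,0,2
2,0,3,2,0,1
2,0,3,3,3,1
2,2,3,3,1,1
1,0,1,0,1,1
[8] 2,2,1,3,0,2
2,1,1,1,2,1
2,1,3,0,1,2
2,3,1,2,3,1
1,0,2,1,1,1
[9] 2,2,1,3,0,2
2,1,1,1,2,1
2,1,3,1,1,2
2,3,1,2,3,1
1,0,2,1,1,1
[10] 2,2,1,3,0,2
2,1,1,1,2,1
2,1,3,2,1,2
2,3,1,2,3,1
1,0,2,1,1,1
[11] 2,2,1,3,0,2
2,1,1,1,2,1
2,1,3,3,1,2
2,3,1,2,3,1
1,0,2,1,1,1
[12] 2,2,1,3,0,2
2,1,2,2,2,1
2,2,0,1,2,2
2,3,2,3,3,1
1,0,2,1,1,1
[13] 2,2,1,3,0,2
2,1,2,2,2,1
2,2,0,2,2,2
2,3,2,3,3,1
1,0,2,1,1,1
[14] 2,2,1,3,0,2
2,1,2,2,2,1
2,2,0,3,2,2
2,3,2,3,3,1
1,0,2,1,1,1
[15] 2,2,1,3,0,2
2,1,2,3,3,1
2,2,1,2,0,3
2,3,3,1,1,2
1,0,2,2,2,1
[16] 2,2,1,3,0,2
2,1,2,3,3,1
2,2,1,3,0,3
2,3,3,1,1,2
1,0,2,2,2,1
[17] 2,2,2,0,2,2
2,1,3,2,0,2
2,2,2,1,2,3
2,3,3,2,1,2
1,0,2,2,2,1
[18] 2,2,2,0,2,2
2,1,3,2,0,2
2,2,2,2,2,3
2,3,3,2,1,2
1,0,2,2,2,1
[19] 2,2,2,0,2,2
2,1,3,2,0,2
2,2,2,3,2,3
2,3,3,2,1,2
1,0,2,2,2,1

3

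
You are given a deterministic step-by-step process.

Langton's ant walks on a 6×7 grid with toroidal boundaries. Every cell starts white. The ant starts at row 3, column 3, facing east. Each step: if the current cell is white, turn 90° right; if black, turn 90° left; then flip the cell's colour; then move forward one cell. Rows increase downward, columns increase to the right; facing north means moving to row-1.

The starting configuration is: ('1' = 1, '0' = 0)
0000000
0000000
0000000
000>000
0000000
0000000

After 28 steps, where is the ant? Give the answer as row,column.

1,1

step 0: 0000000
0000000
0000000
000>000
0000000
0000000
step 1: 0000000
0000000
0000000
0001000
000v000
0000000
step 2: 0000000
0000000
0000000
0001000
00<1000
0000000
step 3: 0000000
0000000
0000000
00^1000
0011000
0000000
step 4: 0000000
0000000
0000000
001>000
0011000
0000000
step 5: 0000000
0000000
000^000
0010000
0011000
0000000
step 6: 0000000
0000000
0001>00
0010000
0011000
0000000
step 7: 0000000
0000000
0001100
0010v00
0011000
0000000
step 8: 0000000
0000000
0001100
001<100
0011000
0000000
step 9: 0000000
0000000
000^100
0011100
0011000
0000000
step 10: 0000000
0000000
00<0100
0011100
0011000
0000000
step 11: 0000000
00^0000
0010100
0011100
0011000
0000000
step 12: 0000000
001>000
0010100
0011100
0011000
0000000
step 13: 0000000
0011000
001v100
0011100
0011000
0000000
step 14: 0000000
0011000
00<1100
0011100
0011000
0000000
step 15: 0000000
0011000
0001100
00v1100
0011000
0000000
step 16: 0000000
0011000
0001100
000>100
0011000
0000000
step 17: 0000000
0011000
000^100
0000100
0011000
0000000
step 18: 0000000
0011000
00<0100
0000100
0011000
0000000
step 19: 0000000
00^1000
0010100
0000100
0011000
0000000
step 20: 0000000
0<01000
0010100
0000100
0011000
0000000
step 21: 0^00000
0101000
0010100
0000100
0011000
0000000
step 22: 01>0000
0101000
0010100
0000100
0011000
0000000
step 23: 0110000
01v1000
0010100
0000100
0011000
0000000
step 24: 0110000
0<11000
0010100
0000100
0011000
0000000
step 25: 0110000
0011000
0v10100
0000100
0011000
0000000
step 26: 0110000
0011000
<110100
0000100
0011000
0000000
step 27: 0110000
^011000
1110100
0000100
0011000
0000000
step 28: 0110000
1>11000
1110100
0000100
0011000
0000000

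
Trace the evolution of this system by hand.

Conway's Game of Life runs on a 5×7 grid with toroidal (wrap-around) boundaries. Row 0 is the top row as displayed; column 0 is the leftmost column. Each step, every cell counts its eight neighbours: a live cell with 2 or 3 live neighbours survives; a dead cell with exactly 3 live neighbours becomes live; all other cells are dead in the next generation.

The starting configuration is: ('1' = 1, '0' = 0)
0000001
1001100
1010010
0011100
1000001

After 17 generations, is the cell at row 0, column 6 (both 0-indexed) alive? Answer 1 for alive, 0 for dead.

gen 0: 0000001
1001100
1010010
0011100
1000001
gen 1: 0000011
1101110
0010011
1011110
1001011
gen 2: 0111000
1111000
0000000
1010000
1111000
gen 3: 0000100
1001000
1001000
1011000
1000000
gen 4: 0000000
0001100
1001101
1011001
0101000
gen 5: 0011100
0001110
1100001
0000011
1101000
gen 6: 0100010
1100011
1000000
0010010
1101011
gen 7: 0000000
0100010
1000010
0010110
1100010
gen 8: 1100001
0000001
0100010
1000110
0100111
gen 9: 0100000
0100011
1000110
1100000
0100100
gen 10: 0110010
0100111
0000110
1100111
0110000
gen 11: 0001111
1111001
0101000
1111101
0001100
gen 12: 0100001
0100001
0000010
1100010
0100000
gen 13: 0110000
0000011
0100010
1100001
0110001
gen 14: 0110011
1110011
0100010
0000011
0000001
gen 15: 0010000
0000100
0110100
1000011
0000000
gen 16: 0000000
0110000
1101101
1100011
0000001
gen 17: 0000000
0111000
0001100
0110100
0000011

0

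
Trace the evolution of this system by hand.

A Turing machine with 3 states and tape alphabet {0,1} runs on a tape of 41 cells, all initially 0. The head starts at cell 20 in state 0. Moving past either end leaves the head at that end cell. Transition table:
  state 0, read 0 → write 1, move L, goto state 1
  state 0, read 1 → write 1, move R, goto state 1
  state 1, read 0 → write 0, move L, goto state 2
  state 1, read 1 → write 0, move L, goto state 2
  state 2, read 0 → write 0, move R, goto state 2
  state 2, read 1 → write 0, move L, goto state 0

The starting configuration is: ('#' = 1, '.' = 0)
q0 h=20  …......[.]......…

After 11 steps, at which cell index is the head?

t=0: q0 h=20  …......[.]......…
t=1: q1 h=19  …......[.]#.....…
t=2: q2 h=18  …......[.].#....…
t=3: q2 h=19  …......[.]#.....…
t=4: q2 h=20  …......[#]......…
t=5: q0 h=19  …......[.]......…
t=6: q1 h=18  …......[.]#.....…
t=7: q2 h=17  …......[.].#....…
t=8: q2 h=18  …......[.]#.....…
t=9: q2 h=19  …......[#]......…
t=10: q0 h=18  …......[.]......…
t=11: q1 h=17  …......[.]#.....…

17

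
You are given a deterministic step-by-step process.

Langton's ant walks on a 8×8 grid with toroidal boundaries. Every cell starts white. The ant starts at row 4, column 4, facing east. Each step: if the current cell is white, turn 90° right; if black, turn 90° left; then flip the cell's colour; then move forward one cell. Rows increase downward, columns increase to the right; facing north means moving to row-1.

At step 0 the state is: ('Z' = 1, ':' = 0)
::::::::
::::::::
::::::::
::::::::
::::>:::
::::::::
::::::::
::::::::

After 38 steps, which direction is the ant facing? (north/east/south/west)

east

[0] ::::::::
::::::::
::::::::
::::::::
::::>:::
::::::::
::::::::
::::::::
[1] ::::::::
::::::::
::::::::
::::::::
::::Z:::
::::v:::
::::::::
::::::::
[2] ::::::::
::::::::
::::::::
::::::::
::::Z:::
:::<Z:::
::::::::
::::::::
[3] ::::::::
::::::::
::::::::
::::::::
:::^Z:::
:::ZZ:::
::::::::
::::::::
[4] ::::::::
::::::::
::::::::
::::::::
:::Z>:::
:::ZZ:::
::::::::
::::::::
[5] ::::::::
::::::::
::::::::
::::^:::
:::Z::::
:::ZZ:::
::::::::
::::::::
[6] ::::::::
::::::::
::::::::
::::Z>::
:::Z::::
:::ZZ:::
::::::::
::::::::
[7] ::::::::
::::::::
::::::::
::::ZZ::
:::Z:v::
:::ZZ:::
::::::::
::::::::
[8] ::::::::
::::::::
::::::::
::::ZZ::
:::Z<Z::
:::ZZ:::
::::::::
::::::::
[9] ::::::::
::::::::
::::::::
::::^Z::
:::ZZZ::
:::ZZ:::
::::::::
::::::::
[10] ::::::::
::::::::
::::::::
:::<:Z::
:::ZZZ::
:::ZZ:::
::::::::
::::::::
[11] ::::::::
::::::::
:::^::::
:::Z:Z::
:::ZZZ::
:::ZZ:::
::::::::
::::::::
[12] ::::::::
::::::::
:::Z>:::
:::Z:Z::
:::ZZZ::
:::ZZ:::
::::::::
::::::::
[13] ::::::::
::::::::
:::ZZ:::
:::ZvZ::
:::ZZZ::
:::ZZ:::
::::::::
::::::::
[14] ::::::::
::::::::
:::ZZ:::
:::<ZZ::
:::ZZZ::
:::ZZ:::
::::::::
::::::::
[15] ::::::::
::::::::
:::ZZ:::
::::ZZ::
:::vZZ::
:::ZZ:::
::::::::
::::::::
[16] ::::::::
::::::::
:::ZZ:::
::::ZZ::
::::>Z::
:::ZZ:::
::::::::
::::::::
[17] ::::::::
::::::::
:::ZZ:::
::::^Z::
:::::Z::
:::ZZ:::
::::::::
::::::::
[18] ::::::::
::::::::
:::ZZ:::
:::<:Z::
:::::Z::
:::ZZ:::
::::::::
::::::::
[19] ::::::::
::::::::
:::^Z:::
:::Z:Z::
:::::Z::
:::ZZ:::
::::::::
::::::::
[20] ::::::::
::::::::
::<:Z:::
:::Z:Z::
:::::Z::
:::ZZ:::
::::::::
::::::::
[21] ::::::::
::^:::::
::Z:Z:::
:::Z:Z::
:::::Z::
:::ZZ:::
::::::::
::::::::
[22] ::::::::
::Z>::::
::Z:Z:::
:::Z:Z::
:::::Z::
:::ZZ:::
::::::::
::::::::
[23] ::::::::
::ZZ::::
::ZvZ:::
:::Z:Z::
:::::Z::
:::ZZ:::
::::::::
::::::::
[24] ::::::::
::ZZ::::
::<ZZ:::
:::Z:Z::
:::::Z::
:::ZZ:::
::::::::
::::::::
[25] ::::::::
::ZZ::::
:::ZZ:::
::vZ:Z::
:::::Z::
:::ZZ:::
::::::::
::::::::
[26] ::::::::
::ZZ::::
:::ZZ:::
:<ZZ:Z::
:::::Z::
:::ZZ:::
::::::::
::::::::
[27] ::::::::
::ZZ::::
:^:ZZ:::
:ZZZ:Z::
:::::Z::
:::ZZ:::
::::::::
::::::::
[28] ::::::::
::ZZ::::
:Z>ZZ:::
:ZZZ:Z::
:::::Z::
:::ZZ:::
::::::::
::::::::
[29] ::::::::
::ZZ::::
:ZZZZ:::
:ZvZ:Z::
:::::Z::
:::ZZ:::
::::::::
::::::::
[30] ::::::::
::ZZ::::
:ZZZZ:::
:Z:>:Z::
:::::Z::
:::ZZ:::
::::::::
::::::::
[31] ::::::::
::ZZ::::
:ZZ^Z:::
:Z:::Z::
:::::Z::
:::ZZ:::
::::::::
::::::::
[32] ::::::::
::ZZ::::
:Z<:Z:::
:Z:::Z::
:::::Z::
:::ZZ:::
::::::::
::::::::
[33] ::::::::
::ZZ::::
:Z::Z:::
:Zv::Z::
:::::Z::
:::ZZ:::
::::::::
::::::::
[34] ::::::::
::ZZ::::
:Z::Z:::
:<Z::Z::
:::::Z::
:::ZZ:::
::::::::
::::::::
[35] ::::::::
::ZZ::::
:Z::Z:::
::Z::Z::
:v:::Z::
:::ZZ:::
::::::::
::::::::
[36] ::::::::
::ZZ::::
:Z::Z:::
::Z::Z::
<Z:::Z::
:::ZZ:::
::::::::
::::::::
[37] ::::::::
::ZZ::::
:Z::Z:::
^:Z::Z::
ZZ:::Z::
:::ZZ:::
::::::::
::::::::
[38] ::::::::
::ZZ::::
:Z::Z:::
Z>Z::Z::
ZZ:::Z::
:::ZZ:::
::::::::
::::::::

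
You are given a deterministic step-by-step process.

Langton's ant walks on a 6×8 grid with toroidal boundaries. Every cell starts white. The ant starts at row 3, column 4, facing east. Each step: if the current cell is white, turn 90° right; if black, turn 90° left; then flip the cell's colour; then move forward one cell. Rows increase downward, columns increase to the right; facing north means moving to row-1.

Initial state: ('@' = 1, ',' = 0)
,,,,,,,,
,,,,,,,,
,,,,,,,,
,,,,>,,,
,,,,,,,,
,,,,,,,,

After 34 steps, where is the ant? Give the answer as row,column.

2,1

step 0: ,,,,,,,,
,,,,,,,,
,,,,,,,,
,,,,>,,,
,,,,,,,,
,,,,,,,,
step 1: ,,,,,,,,
,,,,,,,,
,,,,,,,,
,,,,@,,,
,,,,v,,,
,,,,,,,,
step 2: ,,,,,,,,
,,,,,,,,
,,,,,,,,
,,,,@,,,
,,,<@,,,
,,,,,,,,
step 3: ,,,,,,,,
,,,,,,,,
,,,,,,,,
,,,^@,,,
,,,@@,,,
,,,,,,,,
step 4: ,,,,,,,,
,,,,,,,,
,,,,,,,,
,,,@>,,,
,,,@@,,,
,,,,,,,,
step 5: ,,,,,,,,
,,,,,,,,
,,,,^,,,
,,,@,,,,
,,,@@,,,
,,,,,,,,
step 6: ,,,,,,,,
,,,,,,,,
,,,,@>,,
,,,@,,,,
,,,@@,,,
,,,,,,,,
step 7: ,,,,,,,,
,,,,,,,,
,,,,@@,,
,,,@,v,,
,,,@@,,,
,,,,,,,,
step 8: ,,,,,,,,
,,,,,,,,
,,,,@@,,
,,,@<@,,
,,,@@,,,
,,,,,,,,
step 9: ,,,,,,,,
,,,,,,,,
,,,,^@,,
,,,@@@,,
,,,@@,,,
,,,,,,,,
step 10: ,,,,,,,,
,,,,,,,,
,,,<,@,,
,,,@@@,,
,,,@@,,,
,,,,,,,,
step 11: ,,,,,,,,
,,,^,,,,
,,,@,@,,
,,,@@@,,
,,,@@,,,
,,,,,,,,
step 12: ,,,,,,,,
,,,@>,,,
,,,@,@,,
,,,@@@,,
,,,@@,,,
,,,,,,,,
step 13: ,,,,,,,,
,,,@@,,,
,,,@v@,,
,,,@@@,,
,,,@@,,,
,,,,,,,,
step 14: ,,,,,,,,
,,,@@,,,
,,,<@@,,
,,,@@@,,
,,,@@,,,
,,,,,,,,
step 15: ,,,,,,,,
,,,@@,,,
,,,,@@,,
,,,v@@,,
,,,@@,,,
,,,,,,,,
step 16: ,,,,,,,,
,,,@@,,,
,,,,@@,,
,,,,>@,,
,,,@@,,,
,,,,,,,,
step 17: ,,,,,,,,
,,,@@,,,
,,,,^@,,
,,,,,@,,
,,,@@,,,
,,,,,,,,
step 18: ,,,,,,,,
,,,@@,,,
,,,<,@,,
,,,,,@,,
,,,@@,,,
,,,,,,,,
step 19: ,,,,,,,,
,,,^@,,,
,,,@,@,,
,,,,,@,,
,,,@@,,,
,,,,,,,,
step 20: ,,,,,,,,
,,<,@,,,
,,,@,@,,
,,,,,@,,
,,,@@,,,
,,,,,,,,
step 21: ,,^,,,,,
,,@,@,,,
,,,@,@,,
,,,,,@,,
,,,@@,,,
,,,,,,,,
step 22: ,,@>,,,,
,,@,@,,,
,,,@,@,,
,,,,,@,,
,,,@@,,,
,,,,,,,,
step 23: ,,@@,,,,
,,@v@,,,
,,,@,@,,
,,,,,@,,
,,,@@,,,
,,,,,,,,
step 24: ,,@@,,,,
,,<@@,,,
,,,@,@,,
,,,,,@,,
,,,@@,,,
,,,,,,,,
step 25: ,,@@,,,,
,,,@@,,,
,,v@,@,,
,,,,,@,,
,,,@@,,,
,,,,,,,,
step 26: ,,@@,,,,
,,,@@,,,
,<@@,@,,
,,,,,@,,
,,,@@,,,
,,,,,,,,
step 27: ,,@@,,,,
,^,@@,,,
,@@@,@,,
,,,,,@,,
,,,@@,,,
,,,,,,,,
step 28: ,,@@,,,,
,@>@@,,,
,@@@,@,,
,,,,,@,,
,,,@@,,,
,,,,,,,,
step 29: ,,@@,,,,
,@@@@,,,
,@v@,@,,
,,,,,@,,
,,,@@,,,
,,,,,,,,
step 30: ,,@@,,,,
,@@@@,,,
,@,>,@,,
,,,,,@,,
,,,@@,,,
,,,,,,,,
step 31: ,,@@,,,,
,@@^@,,,
,@,,,@,,
,,,,,@,,
,,,@@,,,
,,,,,,,,
step 32: ,,@@,,,,
,@<,@,,,
,@,,,@,,
,,,,,@,,
,,,@@,,,
,,,,,,,,
step 33: ,,@@,,,,
,@,,@,,,
,@v,,@,,
,,,,,@,,
,,,@@,,,
,,,,,,,,
step 34: ,,@@,,,,
,@,,@,,,
,<@,,@,,
,,,,,@,,
,,,@@,,,
,,,,,,,,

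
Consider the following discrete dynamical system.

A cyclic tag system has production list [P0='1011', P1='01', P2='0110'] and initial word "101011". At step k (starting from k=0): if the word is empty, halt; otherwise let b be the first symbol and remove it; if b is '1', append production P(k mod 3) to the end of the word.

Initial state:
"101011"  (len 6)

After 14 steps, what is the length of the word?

26

[0] "101011"  (len 6)
[1] "010111011"  (len 9)
[2] "10111011"  (len 8)
[3] "01110110110"  (len 11)
[4] "1110110110"  (len 10)
[5] "11011011001"  (len 11)
[6] "10110110010110"  (len 14)
[7] "01101100101101011"  (len 17)
[8] "1101100101101011"  (len 16)
[9] "1011001011010110110"  (len 19)
[10] "0110010110101101101011"  (len 22)
[11] "110010110101101101011"  (len 21)
[12] "100101101011011010110110"  (len 24)
[13] "001011010110110101101101011"  (len 27)
[14] "01011010110110101101101011"  (len 26)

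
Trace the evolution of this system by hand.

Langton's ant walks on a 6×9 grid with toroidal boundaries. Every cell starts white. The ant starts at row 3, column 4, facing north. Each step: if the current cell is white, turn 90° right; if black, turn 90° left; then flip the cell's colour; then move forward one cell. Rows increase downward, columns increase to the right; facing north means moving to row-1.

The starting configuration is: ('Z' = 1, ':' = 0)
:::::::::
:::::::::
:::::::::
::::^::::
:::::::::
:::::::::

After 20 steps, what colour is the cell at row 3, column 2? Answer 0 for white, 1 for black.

1

k=0  :::::::::
:::::::::
:::::::::
::::^::::
:::::::::
:::::::::
k=1  :::::::::
:::::::::
:::::::::
::::Z>:::
:::::::::
:::::::::
k=2  :::::::::
:::::::::
:::::::::
::::ZZ:::
:::::v:::
:::::::::
k=3  :::::::::
:::::::::
:::::::::
::::ZZ:::
::::<Z:::
:::::::::
k=4  :::::::::
:::::::::
:::::::::
::::^Z:::
::::ZZ:::
:::::::::
k=5  :::::::::
:::::::::
:::::::::
:::<:Z:::
::::ZZ:::
:::::::::
k=6  :::::::::
:::::::::
:::^:::::
:::Z:Z:::
::::ZZ:::
:::::::::
k=7  :::::::::
:::::::::
:::Z>::::
:::Z:Z:::
::::ZZ:::
:::::::::
k=8  :::::::::
:::::::::
:::ZZ::::
:::ZvZ:::
::::ZZ:::
:::::::::
k=9  :::::::::
:::::::::
:::ZZ::::
:::<ZZ:::
::::ZZ:::
:::::::::
k=10  :::::::::
:::::::::
:::ZZ::::
::::ZZ:::
:::vZZ:::
:::::::::
k=11  :::::::::
:::::::::
:::ZZ::::
::::ZZ:::
::<ZZZ:::
:::::::::
k=12  :::::::::
:::::::::
:::ZZ::::
::^:ZZ:::
::ZZZZ:::
:::::::::
k=13  :::::::::
:::::::::
:::ZZ::::
::Z>ZZ:::
::ZZZZ:::
:::::::::
k=14  :::::::::
:::::::::
:::ZZ::::
::ZZZZ:::
::ZvZZ:::
:::::::::
k=15  :::::::::
:::::::::
:::ZZ::::
::ZZZZ:::
::Z:>Z:::
:::::::::
k=16  :::::::::
:::::::::
:::ZZ::::
::ZZ^Z:::
::Z::Z:::
:::::::::
k=17  :::::::::
:::::::::
:::ZZ::::
::Z<:Z:::
::Z::Z:::
:::::::::
k=18  :::::::::
:::::::::
:::ZZ::::
::Z::Z:::
::Zv:Z:::
:::::::::
k=19  :::::::::
:::::::::
:::ZZ::::
::Z::Z:::
::<Z:Z:::
:::::::::
k=20  :::::::::
:::::::::
:::ZZ::::
::Z::Z:::
:::Z:Z:::
::v::::::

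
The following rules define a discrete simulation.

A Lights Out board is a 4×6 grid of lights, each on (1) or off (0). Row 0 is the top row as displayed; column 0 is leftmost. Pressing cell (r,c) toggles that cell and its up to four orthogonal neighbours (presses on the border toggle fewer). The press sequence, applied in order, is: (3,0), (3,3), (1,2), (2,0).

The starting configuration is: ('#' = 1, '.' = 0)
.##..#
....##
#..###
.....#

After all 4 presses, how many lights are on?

0) .##..#
....##
#..###
.....#
1) .##..#
....##
...###
##...#
2) .##..#
....##
....##
######
3) .#...#
.#####
..#.##
######
4) .#...#
######
###.##
.#####

18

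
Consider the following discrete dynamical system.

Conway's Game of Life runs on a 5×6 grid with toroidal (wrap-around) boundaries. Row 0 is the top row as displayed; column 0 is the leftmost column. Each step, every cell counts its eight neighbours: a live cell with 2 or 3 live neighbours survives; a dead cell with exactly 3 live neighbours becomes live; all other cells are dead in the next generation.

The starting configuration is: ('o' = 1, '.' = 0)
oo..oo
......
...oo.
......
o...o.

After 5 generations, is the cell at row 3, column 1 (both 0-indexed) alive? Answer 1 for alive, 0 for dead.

0

0) oo..oo
......
...oo.
......
o...o.
1) oo..o.
o..o..
......
...ooo
oo..o.
2) ..ooo.
oo...o
...o.o
o..ooo
.oo...
3) ...ooo
oo...o
.ooo..
oo.o.o
oo....
4) ..o.o.
.o...o
...o..
...ooo
.o.o..
5) ooooo.
..ooo.
o.oo.o
...o..
.....o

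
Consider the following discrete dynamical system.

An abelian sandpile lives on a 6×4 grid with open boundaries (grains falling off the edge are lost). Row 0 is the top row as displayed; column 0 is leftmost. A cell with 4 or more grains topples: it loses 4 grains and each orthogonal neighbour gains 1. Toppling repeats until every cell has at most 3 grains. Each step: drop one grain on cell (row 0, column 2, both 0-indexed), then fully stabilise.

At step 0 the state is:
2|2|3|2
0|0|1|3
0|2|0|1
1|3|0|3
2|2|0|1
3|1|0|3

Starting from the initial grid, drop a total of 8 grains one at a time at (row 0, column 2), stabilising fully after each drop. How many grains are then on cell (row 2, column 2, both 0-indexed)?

1

step 0: 2|2|3|2
0|0|1|3
0|2|0|1
1|3|0|3
2|2|0|1
3|1|0|3
step 1: 2|3|0|3
0|0|2|3
0|2|0|1
1|3|0|3
2|2|0|1
3|1|0|3
step 2: 2|3|1|3
0|0|2|3
0|2|0|1
1|3|0|3
2|2|0|1
3|1|0|3
step 3: 2|3|2|3
0|0|2|3
0|2|0|1
1|3|0|3
2|2|0|1
3|1|0|3
step 4: 2|3|3|3
0|0|2|3
0|2|0|1
1|3|0|3
2|2|0|1
3|1|0|3
step 5: 3|0|3|1
0|2|0|1
0|2|1|2
1|3|0|3
2|2|0|1
3|1|0|3
step 6: 3|1|0|2
0|2|1|1
0|2|1|2
1|3|0|3
2|2|0|1
3|1|0|3
step 7: 3|1|1|2
0|2|1|1
0|2|1|2
1|3|0|3
2|2|0|1
3|1|0|3
step 8: 3|1|2|2
0|2|1|1
0|2|1|2
1|3|0|3
2|2|0|1
3|1|0|3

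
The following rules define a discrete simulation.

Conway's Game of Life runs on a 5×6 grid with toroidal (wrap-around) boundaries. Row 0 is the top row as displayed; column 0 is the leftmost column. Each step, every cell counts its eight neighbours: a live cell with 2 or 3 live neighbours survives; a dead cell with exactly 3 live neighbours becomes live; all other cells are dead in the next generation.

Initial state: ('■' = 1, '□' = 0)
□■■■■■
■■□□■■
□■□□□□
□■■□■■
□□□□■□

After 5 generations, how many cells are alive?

2

step 0: □■■■■■
■■□□■■
□■□□□□
□■■□■■
□□□□■□
step 1: □■■□□□
□□□□□□
□□□■□□
■■■■■■
□□□□□□
step 2: □□□□□□
□□■□□□
■■□■□■
■■■■■■
□□□□■■
step 3: □□□□□□
■■■□□□
□□□□□□
□□□□□□
□■■□□□
step 4: ■□□□□□
□■□□□□
□■□□□□
□□□□□□
□□□□□□
step 5: □□□□□□
■■□□□□
□□□□□□
□□□□□□
□□□□□□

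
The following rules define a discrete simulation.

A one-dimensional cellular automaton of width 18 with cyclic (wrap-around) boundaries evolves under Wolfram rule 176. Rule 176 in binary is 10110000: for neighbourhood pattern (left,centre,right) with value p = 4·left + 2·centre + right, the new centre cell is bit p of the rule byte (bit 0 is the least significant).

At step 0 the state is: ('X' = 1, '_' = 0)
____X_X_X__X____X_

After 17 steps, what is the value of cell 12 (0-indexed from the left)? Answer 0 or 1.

0

step 0: ____X_X_X__X____X_
step 1: _____X_X_X__X____X
step 2: X_____X_X_X__X____
step 3: _X_____X_X_X__X___
step 4: __X_____X_X_X__X__
step 5: ___X_____X_X_X__X_
step 6: ____X_____X_X_X__X
step 7: X____X_____X_X_X__
step 8: _X____X_____X_X_X_
step 9: __X____X_____X_X_X
step 10: X__X____X_____X_X_
step 11: _X__X____X_____X_X
step 12: X_X__X____X_____X_
step 13: _X_X__X____X_____X
step 14: X_X_X__X____X_____
step 15: _X_X_X__X____X____
step 16: __X_X_X__X____X___
step 17: ___X_X_X__X____X__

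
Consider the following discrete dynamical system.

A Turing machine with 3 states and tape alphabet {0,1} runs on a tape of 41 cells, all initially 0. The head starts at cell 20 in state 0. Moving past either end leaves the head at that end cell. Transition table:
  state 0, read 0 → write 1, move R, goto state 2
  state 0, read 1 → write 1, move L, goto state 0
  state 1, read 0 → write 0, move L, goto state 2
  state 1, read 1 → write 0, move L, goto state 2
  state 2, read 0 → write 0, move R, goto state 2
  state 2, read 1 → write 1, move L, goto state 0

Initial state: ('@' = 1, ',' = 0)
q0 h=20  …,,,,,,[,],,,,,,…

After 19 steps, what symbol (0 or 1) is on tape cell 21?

0

0) q0 h=20  …,,,,,,[,],,,,,,…
1) q2 h=21  …,,,,,@[,],,,,,,…
2) q2 h=22  …,,,,@,[,],,,,,,…
3) q2 h=23  …,,,@,,[,],,,,,,…
4) q2 h=24  …,,@,,,[,],,,,,,…
5) q2 h=25  …,@,,,,[,],,,,,,…
6) q2 h=26  …@,,,,,[,],,,,,,…
7) q2 h=27  …,,,,,,[,],,,,,,…
8) q2 h=28  …,,,,,,[,],,,,,,…
9) q2 h=29  …,,,,,,[,],,,,,,…
10) q2 h=30  …,,,,,,[,],,,,,,…
11) q2 h=31  …,,,,,,[,],,,,,,…
12) q2 h=32  …,,,,,,[,],,,,,,…
13) q2 h=33  …,,,,,,[,],,,,,,…
14) q2 h=34  …,,,,,,[,],,,,,,|
15) q2 h=35  …,,,,,,[,],,,,,|
16) q2 h=36  …,,,,,,[,],,,,|
17) q2 h=37  …,,,,,,[,],,,|
18) q2 h=38  …,,,,,,[,],,|
19) q2 h=39  …,,,,,,[,],|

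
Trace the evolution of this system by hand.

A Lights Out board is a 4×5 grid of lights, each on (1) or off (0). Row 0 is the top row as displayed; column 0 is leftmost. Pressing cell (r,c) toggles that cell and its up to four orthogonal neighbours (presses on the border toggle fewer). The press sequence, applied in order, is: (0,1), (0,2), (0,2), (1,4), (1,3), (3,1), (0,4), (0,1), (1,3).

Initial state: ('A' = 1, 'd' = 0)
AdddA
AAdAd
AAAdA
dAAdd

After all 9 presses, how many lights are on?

8

step 0: AdddA
AAdAd
AAAdA
dAAdd
step 1: dAAdA
AddAd
AAAdA
dAAdd
step 2: dddAA
AdAAd
AAAdA
dAAdd
step 3: dAAdA
AddAd
AAAdA
dAAdd
step 4: dAAdd
AdddA
AAAdd
dAAdd
step 5: dAAAd
AdAAd
AAAAd
dAAdd
step 6: dAAAd
AdAAd
AdAAd
Adddd
step 7: dAAdA
AdAAA
AdAAd
Adddd
step 8: AdddA
AAAAA
AdAAd
Adddd
step 9: AddAA
AAddd
AdAdd
Adddd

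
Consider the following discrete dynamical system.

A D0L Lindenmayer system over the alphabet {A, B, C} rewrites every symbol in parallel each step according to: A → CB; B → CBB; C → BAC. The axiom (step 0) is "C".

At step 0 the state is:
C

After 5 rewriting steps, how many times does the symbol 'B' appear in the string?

0) C
1) BAC
2) CBBCBBAC
3) BACCBBCBBBACCBBCBBCBBAC
4) CBBCBBACBACCBBCBBBACCBBCBBCBBCBBACBACCBBCBBBACCBBCBBBACCBBCBBCBBAC
5) BACCBBCBBBACCBBCBBCBBACCBBCBBACBACCBBCBBBACCBBCBBCBBCBBACB…BACCBBCBBBACCBBCBBCBBCBBACBACCBBCBBBACCBBCBBBACCBBCBBCBBAC  (len 190)

101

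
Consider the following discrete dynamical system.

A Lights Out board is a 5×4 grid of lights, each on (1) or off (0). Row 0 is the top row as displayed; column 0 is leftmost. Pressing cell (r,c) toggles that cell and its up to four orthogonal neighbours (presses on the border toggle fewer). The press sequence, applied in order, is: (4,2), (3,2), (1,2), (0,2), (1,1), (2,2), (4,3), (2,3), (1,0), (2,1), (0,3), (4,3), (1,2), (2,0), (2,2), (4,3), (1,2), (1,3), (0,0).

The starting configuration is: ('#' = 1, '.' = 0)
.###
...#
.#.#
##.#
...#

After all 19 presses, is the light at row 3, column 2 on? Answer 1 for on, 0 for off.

0

t=0: .###
...#
.#.#
##.#
...#
t=1: .###
...#
.#.#
####
.##.
t=2: .###
...#
.###
#...
.#..
t=3: .#.#
.##.
.#.#
#...
.#..
t=4: ..#.
.#..
.#.#
#...
.#..
t=5: .##.
#.#.
...#
#...
.#..
t=6: .##.
#...
.##.
#.#.
.#..
t=7: .##.
#...
.##.
#.##
.###
t=8: .##.
#..#
.#.#
#.#.
.###
t=9: ###.
.#.#
##.#
#.#.
.###
t=10: ###.
...#
..##
###.
.###
t=11: ##.#
....
..##
###.
.###
t=12: ##.#
....
..##
####
.#..
t=13: ####
.###
...#
####
.#..
t=14: ####
####
##.#
.###
.#..
t=15: ####
##.#
#.#.
.#.#
.#..
t=16: ####
##.#
#.#.
.#..
.###
t=17: ##.#
#.#.
#...
.#..
.###
t=18: ##..
#..#
#..#
.#..
.###
t=19: ....
...#
#..#
.#..
.###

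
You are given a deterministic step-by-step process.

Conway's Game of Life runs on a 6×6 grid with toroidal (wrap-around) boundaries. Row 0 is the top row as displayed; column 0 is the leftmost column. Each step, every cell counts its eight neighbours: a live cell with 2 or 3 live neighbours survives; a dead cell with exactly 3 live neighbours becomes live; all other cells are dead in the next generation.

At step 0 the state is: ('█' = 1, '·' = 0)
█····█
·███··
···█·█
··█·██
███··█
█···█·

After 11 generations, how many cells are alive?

17

step 0: █····█
·███··
···█·█
··█·██
███··█
█···█·
step 1: █·████
·███·█
██···█
··█···
··█···
····█·
step 2: █·····
······
···███
█·█···
···█··
·██·█·
step 3: ·█····
····██
···███
··█··█
···█··
·███··
step 4: ██·██·
█··█·█
█··█··
··█··█
·█·██·
·█·█··
step 5: ·█·█··
···█··
████··
███··█
██·██·
·█···█
step 6: █···█·
█··██·
···███
······
···██·
·█·█·█
step 7: ███···
█·····
···█·█
·····█
··███·
█·██·█
step 8: ··██··
█·█··█
█···██
··█··█
███···
█····█
step 9: ··███·
█·█···
···██·
··███·
··█···
█··█·█
step 10: █·█·█·
·██··█
·█··██
··█·█·
·██··█
·█···█
step 11: ··███·
··█···
·█··██
··█·█·
·█████
···███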